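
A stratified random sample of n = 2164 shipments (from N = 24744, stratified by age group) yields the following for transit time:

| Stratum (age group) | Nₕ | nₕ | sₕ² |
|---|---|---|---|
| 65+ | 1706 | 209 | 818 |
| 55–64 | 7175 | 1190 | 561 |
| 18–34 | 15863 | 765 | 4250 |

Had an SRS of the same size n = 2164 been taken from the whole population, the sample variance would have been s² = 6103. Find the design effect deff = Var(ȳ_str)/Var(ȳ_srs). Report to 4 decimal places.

Var(ȳ_str) = Σ Wₕ²(1−fₕ)sₕ²/nₕ with Wₕ = Nₕ/24744:
  65+: (1706/24744)²·(1−209/1706)·818/209 = 0.016325558
  55–64: (7175/24744)²·(1−1190/7175)·561/1190 = 0.033064514
  18–34: (15863/24744)²·(1−765/15863)·4250/765 = 2.1731636
  → Var(ȳ_str) = 2.2225537.
Var(ȳ_srs) = (1 − 2164/24744)·6103/2164 = 2.5735946.
deff = 2.2225537 / 2.5735946 = 0.8636.

0.8636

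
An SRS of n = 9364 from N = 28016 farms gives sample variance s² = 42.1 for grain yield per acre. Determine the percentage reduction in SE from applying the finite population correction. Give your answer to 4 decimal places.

18.4057

f = n/N = 9364/28016 = 0.33423758.
SE_no-fpc = √(s²/n) = 0.067051785; SE_fpc = √((1−f)s²/n) = 0.054710412.
Ratio = √(1−f) = 0.81594266. Reduction = 100·(1 − 0.81594266) = 18.4057%.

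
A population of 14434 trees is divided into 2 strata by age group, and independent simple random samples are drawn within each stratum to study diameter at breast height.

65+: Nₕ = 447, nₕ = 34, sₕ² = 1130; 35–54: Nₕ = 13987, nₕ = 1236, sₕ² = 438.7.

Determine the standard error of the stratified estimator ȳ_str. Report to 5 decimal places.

Var(ȳ_str) = Σₕ Wₕ²(1 − fₕ)sₕ²/nₕ with Wₕ = Nₕ/N, N = 14434.
65+: Wₕ = 0.03096855; term = 0.03096855²·(1 − 0.07606264)·1130/34 = 0.029449892.
35–54: Wₕ = 0.96903145; term = 0.96903145²·(1 − 0.08836777)·438.7/1236 = 0.30383974.
Sum = 0.33328963.
SE = √(0.33328963) = 0.57731.

0.57731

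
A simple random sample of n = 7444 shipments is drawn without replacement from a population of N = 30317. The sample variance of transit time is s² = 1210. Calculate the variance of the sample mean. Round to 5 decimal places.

Under SRS without replacement, Var(ȳ) = (1 − f)·s²/n with f = n/N = 7444/30317 = 0.24553881.
Var(ȳ) = (1 − 0.24553881)·1210/7444 = 0.75446119·0.16254702 = 0.12263542.

0.12264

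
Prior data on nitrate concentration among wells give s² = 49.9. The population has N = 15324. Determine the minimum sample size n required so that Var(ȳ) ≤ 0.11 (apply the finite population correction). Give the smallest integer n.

441

Without fpc, n₀ = s²/D = 49.9/0.11 = 453.6364.
With fpc, (1 − n/N)·s²/n ≤ D requires n ≥ n₀/(1 + n₀/N) = 453.6364/(1 + 453.6364/15324) = 440.5935.
Rounding up, n = 441.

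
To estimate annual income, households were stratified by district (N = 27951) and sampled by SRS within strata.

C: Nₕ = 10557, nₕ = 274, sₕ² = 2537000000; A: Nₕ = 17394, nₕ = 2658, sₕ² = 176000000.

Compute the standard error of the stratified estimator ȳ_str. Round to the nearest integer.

1144

Var(ȳ_str) = Σₕ Wₕ²(1 − fₕ)sₕ²/nₕ with Wₕ = Nₕ/N, N = 27951.
C: Wₕ = 0.37769668; term = 0.37769668²·(1 − 0.02595434)·2537000000/274 = 1.2865763 × 10^6.
A: Wₕ = 0.62230332; term = 0.62230332²·(1 − 0.15281131)·176000000/2658 = 21724.114.
Sum = 1.3083004 × 10^6.
SE = √(1.3083004 × 10^6) = 1144.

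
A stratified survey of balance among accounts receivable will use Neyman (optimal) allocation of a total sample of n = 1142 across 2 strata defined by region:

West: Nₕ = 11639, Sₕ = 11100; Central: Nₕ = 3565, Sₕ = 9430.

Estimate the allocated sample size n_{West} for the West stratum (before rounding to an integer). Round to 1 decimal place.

906.2

Neyman allocation: nₕ = n·NₕSₕ / Σⱼ NⱼSⱼ.
Σ NⱼSⱼ = 11639·11100 + 3565·9430 = 1.6281085 × 10^8.
n_{West} = 1142·11639·11100 / (1.6281085 × 10^8) = 906.2.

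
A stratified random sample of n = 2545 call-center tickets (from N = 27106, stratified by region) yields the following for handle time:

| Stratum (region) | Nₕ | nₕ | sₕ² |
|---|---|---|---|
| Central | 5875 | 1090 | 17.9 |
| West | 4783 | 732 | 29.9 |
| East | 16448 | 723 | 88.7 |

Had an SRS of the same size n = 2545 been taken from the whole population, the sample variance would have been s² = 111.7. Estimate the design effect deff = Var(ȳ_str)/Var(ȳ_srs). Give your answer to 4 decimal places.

1.1288

Var(ȳ_str) = Σ Wₕ²(1−fₕ)sₕ²/nₕ with Wₕ = Nₕ/27106:
  Central: (5875/27106)²·(1−1090/5875)·17.9/1090 = 6.2832665 × 10^-4
  West: (4783/27106)²·(1−732/4783)·29.9/732 = 0.0010771889
  East: (16448/27106)²·(1−723/16448)·88.7/723 = 0.043187514
  → Var(ȳ_str) = 0.04489303.
Var(ȳ_srs) = (1 − 2545/27106)·111.7/2545 = 0.039769122.
deff = 0.04489303 / 0.039769122 = 1.1288.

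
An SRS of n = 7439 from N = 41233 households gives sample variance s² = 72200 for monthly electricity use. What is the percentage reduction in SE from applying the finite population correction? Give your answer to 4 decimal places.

f = n/N = 7439/41233 = 0.18041375.
SE_no-fpc = √(s²/n) = 3.1153821; SE_fpc = √((1−f)s²/n) = 2.8203867.
Ratio = √(1−f) = 0.90531003. Reduction = 100·(1 − 0.90531003) = 9.4690%.

9.4690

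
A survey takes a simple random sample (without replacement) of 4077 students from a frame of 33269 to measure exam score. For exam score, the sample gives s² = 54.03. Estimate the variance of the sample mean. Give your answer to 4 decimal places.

Under SRS without replacement, Var(ȳ) = (1 − f)·s²/n with f = n/N = 4077/33269 = 0.12254651.
Var(ȳ) = (1 − 0.12254651)·54.03/4077 = 0.87745349·0.013252391 = 0.011628357.

0.0116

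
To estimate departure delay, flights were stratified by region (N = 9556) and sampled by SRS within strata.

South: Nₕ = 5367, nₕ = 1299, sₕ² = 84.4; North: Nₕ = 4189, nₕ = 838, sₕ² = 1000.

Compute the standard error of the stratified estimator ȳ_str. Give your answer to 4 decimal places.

0.4461

Var(ȳ_str) = Σₕ Wₕ²(1 − fₕ)sₕ²/nₕ with Wₕ = Nₕ/N, N = 9556.
South: Wₕ = 0.56163667; term = 0.56163667²·(1 − 0.24203466)·84.4/1299 = 0.015534367.
North: Wₕ = 0.43836333; term = 0.43836333²·(1 − 0.20004774)·1000/838 = 0.18343765.
Sum = 0.19897202.
SE = √(0.19897202) = 0.4461.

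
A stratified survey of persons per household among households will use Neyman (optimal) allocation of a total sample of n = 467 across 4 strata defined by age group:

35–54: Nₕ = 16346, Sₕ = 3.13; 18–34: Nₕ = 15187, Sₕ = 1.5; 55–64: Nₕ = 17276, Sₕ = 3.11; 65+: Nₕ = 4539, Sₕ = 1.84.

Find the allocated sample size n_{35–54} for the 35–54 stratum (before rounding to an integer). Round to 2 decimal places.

175.65

Neyman allocation: nₕ = n·NₕSₕ / Σⱼ NⱼSⱼ.
Σ NⱼSⱼ = 16346·3.13 + 15187·1.5 + 17276·3.11 + 4539·1.84 = 136023.6.
n_{35–54} = 467·16346·3.13 / 136023.6 = 175.65.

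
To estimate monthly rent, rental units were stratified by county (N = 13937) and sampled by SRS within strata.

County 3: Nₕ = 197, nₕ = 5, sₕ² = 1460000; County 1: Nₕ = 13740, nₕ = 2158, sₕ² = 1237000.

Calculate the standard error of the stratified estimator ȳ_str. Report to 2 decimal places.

Var(ȳ_str) = Σₕ Wₕ²(1 − fₕ)sₕ²/nₕ with Wₕ = Nₕ/N, N = 13937.
County 3: Wₕ = 0.01413504; term = 0.01413504²·(1 − 0.02538071)·1460000/5 = 56.860635.
County 1: Wₕ = 0.98586496; term = 0.98586496²·(1 − 0.15705968)·1237000/2158 = 469.62364.
Sum = 526.48428.
SE = √(526.48428) = 22.95.

22.95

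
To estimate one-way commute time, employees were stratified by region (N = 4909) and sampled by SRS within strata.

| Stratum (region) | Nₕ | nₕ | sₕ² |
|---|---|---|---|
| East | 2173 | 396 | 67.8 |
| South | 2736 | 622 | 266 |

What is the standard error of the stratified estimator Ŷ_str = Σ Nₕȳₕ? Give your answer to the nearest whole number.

1770

Var(Ŷ_str) = Σₕ Nₕ²(1 − fₕ)sₕ²/nₕ.
East: 2173²·(1 − 396/2173)·67.8/396 = 661122.08.
South: 2736²·(1 − 622/2736)·266/622 = 2.4735024 × 10^6.
Sum = 3.1346245 × 10^6.
SE = √(3.1346245 × 10^6) = 1770.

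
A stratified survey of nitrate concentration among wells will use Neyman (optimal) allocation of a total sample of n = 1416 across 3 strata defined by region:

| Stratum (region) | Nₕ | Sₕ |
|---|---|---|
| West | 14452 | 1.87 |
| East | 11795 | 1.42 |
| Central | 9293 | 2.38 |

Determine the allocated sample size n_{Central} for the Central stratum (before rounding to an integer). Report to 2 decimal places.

475.30

Neyman allocation: nₕ = n·NₕSₕ / Σⱼ NⱼSⱼ.
Σ NⱼSⱼ = 14452·1.87 + 11795·1.42 + 9293·2.38 = 65891.48.
n_{Central} = 1416·9293·2.38 / 65891.48 = 475.30.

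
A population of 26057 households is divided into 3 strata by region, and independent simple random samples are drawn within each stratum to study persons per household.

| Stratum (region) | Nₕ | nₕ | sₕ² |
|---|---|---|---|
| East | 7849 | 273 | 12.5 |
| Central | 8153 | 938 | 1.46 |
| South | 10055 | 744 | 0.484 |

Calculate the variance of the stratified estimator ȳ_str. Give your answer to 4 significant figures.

0.004235

Var(ȳ_str) = Σₕ Wₕ²(1 − fₕ)sₕ²/nₕ with Wₕ = Nₕ/N, N = 26057.
East: Wₕ = 0.30122424; term = 0.30122424²·(1 − 0.03478150)·12.5/273 = 0.0040100781.
Central: Wₕ = 0.31289097; term = 0.31289097²·(1 − 0.11504967)·1.46/938 = 1.3485125 × 10^-4.
South: Wₕ = 0.38588479; term = 0.38588479²·(1 − 0.07399304)·0.484/744 = 8.9701974 × 10^-5.
Sum = 0.0042346313.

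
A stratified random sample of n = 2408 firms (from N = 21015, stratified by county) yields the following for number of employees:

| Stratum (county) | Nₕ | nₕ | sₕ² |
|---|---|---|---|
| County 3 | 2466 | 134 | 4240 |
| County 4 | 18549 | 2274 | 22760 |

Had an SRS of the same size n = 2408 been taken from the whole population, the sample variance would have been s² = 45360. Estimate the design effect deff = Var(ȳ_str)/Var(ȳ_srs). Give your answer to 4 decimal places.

Var(ȳ_str) = Σ Wₕ²(1−fₕ)sₕ²/nₕ with Wₕ = Nₕ/21015:
  County 3: (2466/21015)²·(1−134/2466)·4240/134 = 0.4120253
  County 4: (18549/21015)²·(1−2274/18549)·22760/2274 = 6.8417076
  → Var(ȳ_str) = 7.2537329.
Var(ȳ_srs) = (1 − 2408/21015)·45360/2408 = 16.678751.
deff = 7.2537329 / 16.678751 = 0.4349.

0.4349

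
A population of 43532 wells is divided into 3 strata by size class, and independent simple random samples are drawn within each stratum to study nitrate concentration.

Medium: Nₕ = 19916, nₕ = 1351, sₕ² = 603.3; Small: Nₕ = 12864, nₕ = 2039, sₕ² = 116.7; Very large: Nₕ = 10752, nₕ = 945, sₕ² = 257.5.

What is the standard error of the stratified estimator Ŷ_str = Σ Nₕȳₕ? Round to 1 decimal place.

14206.1

Var(Ŷ_str) = Σₕ Nₕ²(1 − fₕ)sₕ²/nₕ.
Medium: 19916²·(1 − 1351/19916)·603.3/1351 = 1.6511063 × 10^8.
Small: 12864²·(1 − 2039/12864)·116.7/2039 = 7.9699862 × 10^6.
Very large: 10752²·(1 − 945/10752)·257.5/945 = 2.8732331 × 10^7.
Sum = 2.0181295 × 10^8.
SE = √(2.0181295 × 10^8) = 14206.1.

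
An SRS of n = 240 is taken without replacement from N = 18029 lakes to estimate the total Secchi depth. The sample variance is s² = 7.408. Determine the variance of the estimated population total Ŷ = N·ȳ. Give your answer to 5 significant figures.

9.8995 × 10^6

Var(Ŷ) = N²·Var(ȳ) = N²·(1 − n/N)·s²/n.
f = 240/18029 = 0.01331189; Var(ȳ) = 0.98668811·7.408/240 = 0.030455773.
Var(Ŷ) = 18029² · 0.030455773 = 9.8994919 × 10^6.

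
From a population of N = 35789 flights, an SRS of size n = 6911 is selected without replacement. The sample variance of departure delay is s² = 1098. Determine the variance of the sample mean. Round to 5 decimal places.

Under SRS without replacement, Var(ȳ) = (1 − f)·s²/n with f = n/N = 6911/35789 = 0.19310403.
Var(ȳ) = (1 − 0.19310403)·1098/6911 = 0.80689597·0.15887715 = 0.12819733.

0.12820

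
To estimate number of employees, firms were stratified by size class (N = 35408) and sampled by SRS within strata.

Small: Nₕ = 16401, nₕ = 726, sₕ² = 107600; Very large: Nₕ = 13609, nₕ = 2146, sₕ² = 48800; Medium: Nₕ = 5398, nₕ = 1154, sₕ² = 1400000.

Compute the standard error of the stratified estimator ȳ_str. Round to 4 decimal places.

7.4424

Var(ȳ_str) = Σₕ Wₕ²(1 − fₕ)sₕ²/nₕ with Wₕ = Nₕ/N, N = 35408.
Small: Wₕ = 0.46320041; term = 0.46320041²·(1 − 0.04426559)·107600/726 = 30.391402.
Very large: Wₕ = 0.38434817; term = 0.38434817²·(1 − 0.15768976)·48800/2146 = 2.8295138.
Medium: Wₕ = 0.15245142; term = 0.15245142²·(1 − 0.21378288)·1400000/1154 = 22.16806.
Sum = 55.388976.
SE = √(55.388976) = 7.4424.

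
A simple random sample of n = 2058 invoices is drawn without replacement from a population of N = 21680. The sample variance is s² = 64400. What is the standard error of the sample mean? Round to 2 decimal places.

5.32

Under SRS without replacement, Var(ȳ) = (1 − f)·s²/n with f = n/N = 2058/21680 = 0.09492620.
Var(ȳ) = (1 − 0.09492620)·64400/2058 = 0.90507380·31.292517 = 28.322037.
SE(ȳ) = √(28.322037) = 5.32.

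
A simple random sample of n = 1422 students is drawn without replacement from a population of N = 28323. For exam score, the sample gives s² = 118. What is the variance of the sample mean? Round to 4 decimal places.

Under SRS without replacement, Var(ȳ) = (1 − f)·s²/n with f = n/N = 1422/28323 = 0.05020655.
Var(ȳ) = (1 − 0.05020655)·118/1422 = 0.94979345·0.082981716 = 0.078815491.

0.0788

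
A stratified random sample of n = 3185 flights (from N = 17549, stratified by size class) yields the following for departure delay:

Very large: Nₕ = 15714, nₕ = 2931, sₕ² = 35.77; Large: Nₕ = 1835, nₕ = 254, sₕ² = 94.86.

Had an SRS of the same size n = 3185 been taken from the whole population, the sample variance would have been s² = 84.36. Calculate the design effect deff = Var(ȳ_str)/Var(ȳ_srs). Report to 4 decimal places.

Var(ȳ_str) = Σ Wₕ²(1−fₕ)sₕ²/nₕ with Wₕ = Nₕ/17549:
  Very large: (15714/17549)²·(1−2931/15714)·35.77/2931 = 0.0079600888
  Large: (1835/17549)²·(1−254/1835)·94.86/254 = 0.0035181358
  → Var(ȳ_str) = 0.011478225.
Var(ȳ_srs) = (1 − 3185/17549)·84.36/3185 = 0.021679545.
deff = 0.011478225 / 0.021679545 = 0.5294.

0.5294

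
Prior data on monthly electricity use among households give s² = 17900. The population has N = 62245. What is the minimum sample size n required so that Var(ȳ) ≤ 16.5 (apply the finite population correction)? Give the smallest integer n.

1067

Without fpc, n₀ = s²/D = 17900/16.5 = 1084.8485.
With fpc, (1 − n/N)·s²/n ≤ D requires n ≥ n₀/(1 + n₀/N) = 1084.8485/(1 + 1084.8485/62245) = 1066.2649.
Rounding up, n = 1067.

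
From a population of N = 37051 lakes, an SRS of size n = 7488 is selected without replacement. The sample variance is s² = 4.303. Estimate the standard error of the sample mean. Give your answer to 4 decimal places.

0.0214

Under SRS without replacement, Var(ȳ) = (1 − f)·s²/n with f = n/N = 7488/37051 = 0.20209981.
Var(ȳ) = (1 − 0.20209981)·4.303/7488 = 0.79790019·5.7465278 × 10^-4 = 4.5851556 × 10^-4.
SE(ȳ) = √(4.5851556 × 10^-4) = 0.0214.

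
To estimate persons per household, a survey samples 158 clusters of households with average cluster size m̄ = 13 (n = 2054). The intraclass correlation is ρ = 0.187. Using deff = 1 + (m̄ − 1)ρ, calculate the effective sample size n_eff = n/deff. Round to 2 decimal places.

633.17

deff = 1 + (13 − 1)·0.187 = 1 + 2.244 = 3.244.
n_eff = 2054 / 3.244 = 633.17.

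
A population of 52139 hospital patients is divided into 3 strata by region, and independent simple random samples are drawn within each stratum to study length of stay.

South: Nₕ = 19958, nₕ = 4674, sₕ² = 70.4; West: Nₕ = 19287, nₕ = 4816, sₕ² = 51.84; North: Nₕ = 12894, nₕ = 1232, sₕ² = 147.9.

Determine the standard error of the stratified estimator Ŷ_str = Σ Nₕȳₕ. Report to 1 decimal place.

5064.6

Var(Ŷ_str) = Σₕ Nₕ²(1 − fₕ)sₕ²/nₕ.
South: 19958²·(1 − 4674/19958)·70.4/4674 = 4.5944973 × 10^6.
West: 19287²·(1 − 4816/19287)·51.84/4816 = 3.0042892 × 10^6.
North: 12894²·(1 − 1232/12894)·147.9/1232 = 1.8051703 × 10^7.
Sum = 2.565049 × 10^7.
SE = √(2.565049 × 10^7) = 5064.6.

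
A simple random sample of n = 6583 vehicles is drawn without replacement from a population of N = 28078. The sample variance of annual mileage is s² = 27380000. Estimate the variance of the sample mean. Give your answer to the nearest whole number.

Under SRS without replacement, Var(ȳ) = (1 − f)·s²/n with f = n/N = 6583/28078 = 0.23445402.
Var(ȳ) = (1 − 0.23445402)·27380000/6583 = 0.76554598·4159.1979 = 3184.0573.

3184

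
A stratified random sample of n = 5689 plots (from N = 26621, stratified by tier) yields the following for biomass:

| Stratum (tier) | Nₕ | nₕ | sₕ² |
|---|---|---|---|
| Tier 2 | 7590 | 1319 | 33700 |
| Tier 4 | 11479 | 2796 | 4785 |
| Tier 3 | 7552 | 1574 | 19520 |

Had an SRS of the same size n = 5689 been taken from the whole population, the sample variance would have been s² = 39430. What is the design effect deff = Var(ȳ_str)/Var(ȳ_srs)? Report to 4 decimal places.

Var(ȳ_str) = Σ Wₕ²(1−fₕ)sₕ²/nₕ with Wₕ = Nₕ/26621:
  Tier 2: (7590/26621)²·(1−1319/7590)·33700/1319 = 1.7159908
  Tier 4: (11479/26621)²·(1−2796/11479)·4785/2796 = 0.24069657
  Tier 3: (7552/26621)²·(1−1574/7552)·19520/1574 = 0.79003121
  → Var(ȳ_str) = 2.7467186.
Var(ȳ_srs) = (1 − 5689/26621)·39430/5689 = 5.4497578.
deff = 2.7467186 / 5.4497578 = 0.5040.

0.5040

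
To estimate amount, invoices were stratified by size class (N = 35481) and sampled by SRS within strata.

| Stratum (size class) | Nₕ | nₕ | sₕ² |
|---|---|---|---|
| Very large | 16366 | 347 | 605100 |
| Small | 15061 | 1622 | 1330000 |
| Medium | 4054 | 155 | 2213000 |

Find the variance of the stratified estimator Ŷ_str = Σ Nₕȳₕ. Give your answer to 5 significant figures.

Var(Ŷ_str) = Σₕ Nₕ²(1 − fₕ)sₕ²/nₕ.
Very large: 16366²·(1 − 347/16366)·605100/347 = 4.5716779 × 10^11.
Small: 15061²·(1 − 1622/15061)·1330000/1622 = 1.6596693 × 10^11.
Medium: 4054²·(1 − 155/4054)·2213000/155 = 2.2567669 × 10^11.
Sum = 8.4881141 × 10^11.

8.4881 × 10^11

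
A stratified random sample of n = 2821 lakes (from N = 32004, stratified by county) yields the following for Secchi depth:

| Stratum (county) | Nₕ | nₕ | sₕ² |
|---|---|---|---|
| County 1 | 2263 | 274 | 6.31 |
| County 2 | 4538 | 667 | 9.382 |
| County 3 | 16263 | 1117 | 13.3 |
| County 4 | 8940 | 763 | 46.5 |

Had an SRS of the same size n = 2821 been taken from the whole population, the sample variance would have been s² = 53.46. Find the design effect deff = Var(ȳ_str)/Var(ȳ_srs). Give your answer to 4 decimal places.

Var(ȳ_str) = Σ Wₕ²(1−fₕ)sₕ²/nₕ with Wₕ = Nₕ/32004:
  County 1: (2263/32004)²·(1−274/2263)·6.31/274 = 1.0120212 × 10^-4
  County 2: (4538/32004)²·(1−667/4538)·9.382/667 = 2.4123967 × 10^-4
  County 3: (16263/32004)²·(1−1117/16263)·13.3/1117 = 0.0028634431
  County 4: (8940/32004)²·(1−763/8940)·46.5/763 = 0.0043496209
  → Var(ȳ_str) = 0.0075555058.
Var(ȳ_srs) = (1 − 2821/32004)·53.46/2821 = 0.01728031.
deff = 0.0075555058 / 0.01728031 = 0.4372.

0.4372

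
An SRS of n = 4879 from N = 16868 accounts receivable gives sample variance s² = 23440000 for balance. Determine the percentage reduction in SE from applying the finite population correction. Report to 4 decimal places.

f = n/N = 4879/16868 = 0.28924591.
SE_no-fpc = √(s²/n) = 69.312792; SE_fpc = √((1−f)s²/n) = 58.435004.
Ratio = √(1−f) = 0.84306233. Reduction = 100·(1 − 0.84306233) = 15.6938%.

15.6938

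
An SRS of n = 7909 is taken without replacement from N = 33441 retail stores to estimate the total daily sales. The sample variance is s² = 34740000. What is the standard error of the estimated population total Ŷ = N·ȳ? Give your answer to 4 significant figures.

1.937 × 10^6

Var(Ŷ) = N²·Var(ȳ) = N²·(1 − n/N)·s²/n.
f = 7909/33441 = 0.23650609; Var(ȳ) = 0.76349391·34740000/7909 = 3353.6197.
Var(Ŷ) = 33441² · 3353.6197 = 3.7503545 × 10^12.
SE(Ŷ) = √(3.7503545 × 10^12) = 1.937 × 10^6.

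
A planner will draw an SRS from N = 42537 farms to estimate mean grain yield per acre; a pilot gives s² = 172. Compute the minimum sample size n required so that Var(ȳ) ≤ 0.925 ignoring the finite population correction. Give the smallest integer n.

Without fpc, n₀ = s²/D = 172/0.925 = 185.9459.
Rounding up, n = 186.

186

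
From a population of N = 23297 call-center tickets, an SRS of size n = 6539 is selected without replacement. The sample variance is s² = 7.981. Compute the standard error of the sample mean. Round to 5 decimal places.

0.02963

Under SRS without replacement, Var(ȳ) = (1 − f)·s²/n with f = n/N = 6539/23297 = 0.28067992.
Var(ȳ) = (1 − 0.28067992)·7.981/6539 = 0.71932008·0.001220523 = 8.7794672 × 10^-4.
SE(ȳ) = √(8.7794672 × 10^-4) = 0.02963.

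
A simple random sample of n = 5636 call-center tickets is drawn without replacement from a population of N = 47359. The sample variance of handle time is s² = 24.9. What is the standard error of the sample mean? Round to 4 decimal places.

0.0624

Under SRS without replacement, Var(ȳ) = (1 − f)·s²/n with f = n/N = 5636/47359 = 0.11900589.
Var(ȳ) = (1 − 0.11900589)·24.9/5636 = 0.88099411·0.004418027 = 0.0038922557.
SE(ȳ) = √(0.0038922557) = 0.0624.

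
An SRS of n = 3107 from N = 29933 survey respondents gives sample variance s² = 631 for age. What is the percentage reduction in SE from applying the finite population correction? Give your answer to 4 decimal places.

f = n/N = 3107/29933 = 0.10379848.
SE_no-fpc = √(s²/n) = 0.45065485; SE_fpc = √((1−f)s²/n) = 0.42662558.
Ratio = √(1−f) = 0.94667920. Reduction = 100·(1 − 0.94667920) = 5.3321%.

5.3321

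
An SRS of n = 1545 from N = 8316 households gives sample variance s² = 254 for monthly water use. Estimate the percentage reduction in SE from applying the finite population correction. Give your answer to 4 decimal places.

9.7662

f = n/N = 1545/8316 = 0.18578644.
SE_no-fpc = √(s²/n) = 0.40546429; SE_fpc = √((1−f)s²/n) = 0.36586577.
Ratio = √(1−f) = 0.90233783. Reduction = 100·(1 − 0.90233783) = 9.7662%.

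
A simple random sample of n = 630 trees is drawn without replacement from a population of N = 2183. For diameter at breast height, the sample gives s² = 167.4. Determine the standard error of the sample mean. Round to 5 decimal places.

0.43478

Under SRS without replacement, Var(ȳ) = (1 − f)·s²/n with f = n/N = 630/2183 = 0.28859368.
Var(ȳ) = (1 − 0.28859368)·167.4/630 = 0.71140632·0.26571429 = 0.18903082.
SE(ȳ) = √(0.18903082) = 0.43478.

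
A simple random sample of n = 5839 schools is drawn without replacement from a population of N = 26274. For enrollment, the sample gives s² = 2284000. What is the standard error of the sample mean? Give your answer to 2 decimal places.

Under SRS without replacement, Var(ȳ) = (1 − f)·s²/n with f = n/N = 5839/26274 = 0.22223491.
Var(ȳ) = (1 − 0.22223491)·2284000/5839 = 0.77776509·391.16287 = 304.23283.
SE(ȳ) = √(304.23283) = 17.44.

17.44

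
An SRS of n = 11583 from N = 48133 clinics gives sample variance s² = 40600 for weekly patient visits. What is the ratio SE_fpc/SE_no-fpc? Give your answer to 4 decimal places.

0.8714

f = n/N = 11583/48133 = 0.24064571.
SE_no-fpc = √(s²/n) = 1.8722011; SE_fpc = √((1−f)s²/n) = 1.6314536.
Ratio = √(1−f) = 0.87140937.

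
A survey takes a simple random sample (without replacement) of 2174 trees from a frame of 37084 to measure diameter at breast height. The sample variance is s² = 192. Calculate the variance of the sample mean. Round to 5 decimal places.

Under SRS without replacement, Var(ȳ) = (1 − f)·s²/n with f = n/N = 2174/37084 = 0.05862367.
Var(ȳ) = (1 − 0.05862367)·192/2174 = 0.94137633·0.088316467 = 0.083139032.

0.08314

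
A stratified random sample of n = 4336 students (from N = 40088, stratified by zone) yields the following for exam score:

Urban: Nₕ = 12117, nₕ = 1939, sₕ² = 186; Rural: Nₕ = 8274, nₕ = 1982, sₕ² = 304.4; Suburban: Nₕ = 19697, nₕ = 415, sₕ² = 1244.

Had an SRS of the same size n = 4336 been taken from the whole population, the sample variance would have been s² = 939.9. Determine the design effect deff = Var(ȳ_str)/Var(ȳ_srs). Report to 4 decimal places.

Var(ȳ_str) = Σ Wₕ²(1−fₕ)sₕ²/nₕ with Wₕ = Nₕ/40088:
  Urban: (12117/40088)²·(1−1939/12117)·186/1939 = 0.0073614592
  Rural: (8274/40088)²·(1−1982/8274)·304.4/1982 = 0.0049752676
  Suburban: (19697/40088)²·(1−415/19697)·1244/415 = 0.70842792
  → Var(ȳ_str) = 0.72076465.
Var(ȳ_srs) = (1 − 4336/40088)·939.9/4336 = 0.19332069.
deff = 0.72076465 / 0.19332069 = 3.7283.

3.7283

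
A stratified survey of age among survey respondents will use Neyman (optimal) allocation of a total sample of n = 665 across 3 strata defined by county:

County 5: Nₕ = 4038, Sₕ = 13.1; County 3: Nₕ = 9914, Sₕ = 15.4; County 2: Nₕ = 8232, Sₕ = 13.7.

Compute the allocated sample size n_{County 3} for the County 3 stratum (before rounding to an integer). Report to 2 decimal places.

318.92

Neyman allocation: nₕ = n·NₕSₕ / Σⱼ NⱼSⱼ.
Σ NⱼSⱼ = 4038·13.1 + 9914·15.4 + 8232·13.7 = 318351.8.
n_{County 3} = 665·9914·15.4 / 318351.8 = 318.92.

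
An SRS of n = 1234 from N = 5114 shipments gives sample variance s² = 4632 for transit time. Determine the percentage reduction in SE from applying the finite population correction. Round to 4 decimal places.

f = n/N = 1234/5114 = 0.24129840.
SE_no-fpc = √(s²/n) = 1.937433; SE_fpc = √((1−f)s²/n) = 1.6875716.
Ratio = √(1−f) = 0.87103479. Reduction = 100·(1 − 0.87103479) = 12.8965%.

12.8965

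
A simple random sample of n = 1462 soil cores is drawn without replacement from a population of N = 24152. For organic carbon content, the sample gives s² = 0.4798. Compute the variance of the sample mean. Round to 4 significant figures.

Under SRS without replacement, Var(ȳ) = (1 − f)·s²/n with f = n/N = 1462/24152 = 0.06053329.
Var(ȳ) = (1 − 0.06053329)·0.4798/1462 = 0.93946671·3.2818057 × 10^-4 = 3.0831472 × 10^-4.

3.083 × 10^-4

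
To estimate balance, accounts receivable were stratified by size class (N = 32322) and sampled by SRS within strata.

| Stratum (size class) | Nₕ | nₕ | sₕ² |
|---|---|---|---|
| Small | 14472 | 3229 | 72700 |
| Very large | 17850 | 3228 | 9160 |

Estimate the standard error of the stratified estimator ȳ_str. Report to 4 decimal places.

2.0532

Var(ȳ_str) = Σₕ Wₕ²(1 − fₕ)sₕ²/nₕ with Wₕ = Nₕ/N, N = 32322.
Small: Wₕ = 0.44774457; term = 0.44774457²·(1 − 0.22312051)·72700/3229 = 3.5065552.
Very large: Wₕ = 0.55225543; term = 0.55225543²·(1 − 0.18084034)·9160/3228 = 0.70894166.
Sum = 4.2154969.
SE = √(4.2154969) = 2.0532.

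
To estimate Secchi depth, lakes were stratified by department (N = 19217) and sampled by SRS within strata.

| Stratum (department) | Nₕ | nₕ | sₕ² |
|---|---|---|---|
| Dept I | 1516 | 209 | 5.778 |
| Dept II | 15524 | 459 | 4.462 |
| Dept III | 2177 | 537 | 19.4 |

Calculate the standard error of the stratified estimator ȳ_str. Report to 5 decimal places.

Var(ȳ_str) = Σₕ Wₕ²(1 − fₕ)sₕ²/nₕ with Wₕ = Nₕ/N, N = 19217.
Dept I: Wₕ = 0.07888848; term = 0.07888848²·(1 − 0.13786280)·5.778/209 = 1.48332 × 10^-4.
Dept II: Wₕ = 0.80782640; term = 0.80782640²·(1 − 0.02956712)·4.462/459 = 0.0061562815.
Dept III: Wₕ = 0.11328511; term = 0.11328511²·(1 − 0.24666973)·19.4/537 = 3.4926779 × 10^-4.
Sum = 0.0066538813.
SE = √(0.0066538813) = 0.08157.

0.08157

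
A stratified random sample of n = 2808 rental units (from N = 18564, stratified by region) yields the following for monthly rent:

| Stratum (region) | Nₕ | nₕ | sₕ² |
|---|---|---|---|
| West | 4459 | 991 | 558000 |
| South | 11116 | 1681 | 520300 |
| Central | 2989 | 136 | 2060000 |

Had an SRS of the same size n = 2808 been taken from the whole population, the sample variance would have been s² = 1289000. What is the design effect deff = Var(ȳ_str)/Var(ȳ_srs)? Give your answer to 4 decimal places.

1.2686

Var(ȳ_str) = Σ Wₕ²(1−fₕ)sₕ²/nₕ with Wₕ = Nₕ/18564:
  West: (4459/18564)²·(1−991/4459)·558000/991 = 25.265854
  South: (11116/18564)²·(1−1681/11116)·520300/1681 = 94.196211
  Central: (2989/18564)²·(1−136/2989)·2060000/136 = 374.81148
  → Var(ȳ_str) = 494.27355.
Var(ȳ_srs) = (1 − 2808/18564)·1289000/2808 = 389.61012.
deff = 494.27355 / 389.61012 = 1.2686.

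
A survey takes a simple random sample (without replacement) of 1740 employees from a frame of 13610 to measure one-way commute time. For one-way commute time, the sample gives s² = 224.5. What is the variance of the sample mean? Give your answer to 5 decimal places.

0.11253

Under SRS without replacement, Var(ȳ) = (1 − f)·s²/n with f = n/N = 1740/13610 = 0.12784717.
Var(ȳ) = (1 − 0.12784717)·224.5/1740 = 0.87215283·0.12902299 = 0.11252776.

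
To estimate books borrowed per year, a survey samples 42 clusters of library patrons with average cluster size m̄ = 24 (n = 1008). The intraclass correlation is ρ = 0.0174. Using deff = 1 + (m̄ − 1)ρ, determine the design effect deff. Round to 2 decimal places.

1.40

deff = 1 + (24 − 1)·0.0174 = 1 + 0.4002 = 1.4002.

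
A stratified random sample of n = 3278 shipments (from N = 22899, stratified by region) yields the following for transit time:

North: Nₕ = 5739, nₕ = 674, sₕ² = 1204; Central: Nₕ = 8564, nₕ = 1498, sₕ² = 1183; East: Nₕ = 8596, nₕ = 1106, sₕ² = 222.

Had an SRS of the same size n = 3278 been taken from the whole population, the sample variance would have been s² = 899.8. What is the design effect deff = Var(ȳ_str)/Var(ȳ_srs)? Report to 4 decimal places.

Var(ȳ_str) = Σ Wₕ²(1−fₕ)sₕ²/nₕ with Wₕ = Nₕ/22899:
  North: (5739/22899)²·(1−674/5739)·1204/674 = 0.099025999
  Central: (8564/22899)²·(1−1498/8564)·1183/1498 = 0.091136047
  East: (8596/22899)²·(1−1106/8596)·222/1106 = 0.024645807
  → Var(ȳ_str) = 0.21480785.
Var(ȳ_srs) = (1 − 3278/22899)·899.8/3278 = 0.23520235.
deff = 0.21480785 / 0.23520235 = 0.9133.

0.9133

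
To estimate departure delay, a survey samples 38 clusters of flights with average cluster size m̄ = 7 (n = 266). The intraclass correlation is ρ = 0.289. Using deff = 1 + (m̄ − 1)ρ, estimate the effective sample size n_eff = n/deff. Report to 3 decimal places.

97.293

deff = 1 + (7 − 1)·0.289 = 1 + 1.734 = 2.734.
n_eff = 266 / 2.734 = 97.293.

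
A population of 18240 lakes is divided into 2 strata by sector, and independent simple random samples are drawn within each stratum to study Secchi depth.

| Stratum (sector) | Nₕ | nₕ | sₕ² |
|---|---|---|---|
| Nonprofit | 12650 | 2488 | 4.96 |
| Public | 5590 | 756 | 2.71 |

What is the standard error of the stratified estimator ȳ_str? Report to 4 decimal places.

Var(ȳ_str) = Σₕ Wₕ²(1 − fₕ)sₕ²/nₕ with Wₕ = Nₕ/N, N = 18240.
Nonprofit: Wₕ = 0.69353070; term = 0.69353070²·(1 − 0.19667984)·4.96/2488 = 7.7028484 × 10^-4.
Public: Wₕ = 0.30646930; term = 0.30646930²·(1 − 0.13524150)·2.71/756 = 2.9114966 × 10^-4.
Sum = 0.0010614345.
SE = √(0.0010614345) = 0.0326.

0.0326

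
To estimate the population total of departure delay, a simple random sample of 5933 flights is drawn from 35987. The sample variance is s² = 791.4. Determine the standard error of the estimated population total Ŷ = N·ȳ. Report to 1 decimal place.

12011.2

Var(Ŷ) = N²·Var(ȳ) = N²·(1 − n/N)·s²/n.
f = 5933/35987 = 0.16486509; Var(ȳ) = 0.83513491·791.4/5933 = 0.11139824.
Var(Ŷ) = 35987² · 0.11139824 = 1.4426787 × 10^8.
SE(Ŷ) = √(1.4426787 × 10^8) = 12011.2.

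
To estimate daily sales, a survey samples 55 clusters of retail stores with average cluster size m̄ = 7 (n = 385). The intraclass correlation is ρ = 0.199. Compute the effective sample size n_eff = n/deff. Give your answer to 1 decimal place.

175.5

deff = 1 + (7 − 1)·0.199 = 1 + 1.194 = 2.194.
n_eff = 385 / 2.194 = 175.5.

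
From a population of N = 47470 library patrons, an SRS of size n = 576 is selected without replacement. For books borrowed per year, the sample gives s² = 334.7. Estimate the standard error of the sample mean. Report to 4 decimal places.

0.7576

Under SRS without replacement, Var(ȳ) = (1 − f)·s²/n with f = n/N = 576/47470 = 0.01213398.
Var(ȳ) = (1 − 0.01213398)·334.7/576 = 0.98786602·0.58107639 = 0.57402562.
SE(ȳ) = √(0.57402562) = 0.7576.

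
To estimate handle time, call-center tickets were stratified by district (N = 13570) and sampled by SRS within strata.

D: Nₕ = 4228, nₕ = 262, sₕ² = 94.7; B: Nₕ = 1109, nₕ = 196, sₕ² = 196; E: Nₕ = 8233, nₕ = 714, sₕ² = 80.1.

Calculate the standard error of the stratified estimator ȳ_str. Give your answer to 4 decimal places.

Var(ȳ_str) = Σₕ Wₕ²(1 − fₕ)sₕ²/nₕ with Wₕ = Nₕ/N, N = 13570.
D: Wₕ = 0.31156964; term = 0.31156964²·(1 − 0.06196783)·94.7/262 = 0.032913698.
B: Wₕ = 0.08172439; term = 0.08172439²·(1 − 0.17673580)·196/196 = 0.0054984797.
E: Wₕ = 0.60670597; term = 0.60670597²·(1 − 0.08672416)·80.1/714 = 0.03771315.
Sum = 0.076125328.
SE = √(0.076125328) = 0.2759.

0.2759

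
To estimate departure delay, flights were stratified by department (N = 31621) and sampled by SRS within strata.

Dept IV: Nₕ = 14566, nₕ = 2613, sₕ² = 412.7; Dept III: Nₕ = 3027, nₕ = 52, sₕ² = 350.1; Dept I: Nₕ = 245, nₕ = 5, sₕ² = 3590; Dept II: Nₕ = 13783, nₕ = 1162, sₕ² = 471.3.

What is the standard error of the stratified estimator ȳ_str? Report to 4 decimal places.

0.4482

Var(ȳ_str) = Σₕ Wₕ²(1 − fₕ)sₕ²/nₕ with Wₕ = Nₕ/N, N = 31621.
Dept IV: Wₕ = 0.46064324; term = 0.46064324²·(1 − 0.17939036)·412.7/2613 = 0.027501798.
Dept III: Wₕ = 0.09572752; term = 0.09572752²·(1 − 0.01717872)·350.1/52 = 0.060636895.
Dept I: Wₕ = 0.00774802; term = 0.00774802²·(1 − 0.02040816)·3590/5 = 0.042223144.
Dept II: Wₕ = 0.43588122; term = 0.43588122²·(1 − 0.08430675)·471.3/1162 = 0.070563097.
Sum = 0.20092493.
SE = √(0.20092493) = 0.4482.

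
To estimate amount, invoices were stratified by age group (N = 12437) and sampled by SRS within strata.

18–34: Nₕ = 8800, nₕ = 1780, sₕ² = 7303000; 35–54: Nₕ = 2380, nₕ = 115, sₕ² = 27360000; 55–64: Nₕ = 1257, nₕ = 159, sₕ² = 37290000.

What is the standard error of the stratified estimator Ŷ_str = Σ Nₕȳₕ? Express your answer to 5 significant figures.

1.3637 × 10^6

Var(Ŷ_str) = Σₕ Nₕ²(1 − fₕ)sₕ²/nₕ.
18–34: 8800²·(1 − 1780/8800)·7303000/1780 = 2.5345513 × 10^11.
35–54: 2380²·(1 − 115/2380)·27360000/115 = 1.2825178 × 10^12.
55–64: 1257²·(1 − 159/1257)·37290000/159 = 3.2369268 × 10^11.
Sum = 1.8596656 × 10^12.
SE = √(1.8596656 × 10^12) = 1.3637 × 10^6.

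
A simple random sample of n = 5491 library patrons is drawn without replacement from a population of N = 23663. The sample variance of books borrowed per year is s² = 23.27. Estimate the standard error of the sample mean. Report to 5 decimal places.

Under SRS without replacement, Var(ȳ) = (1 − f)·s²/n with f = n/N = 5491/23663 = 0.23205004.
Var(ȳ) = (1 − 0.23205004)·23.27/5491 = 0.76794996·0.0042378437 = 0.003254452.
SE(ȳ) = √(0.003254452) = 0.05705.

0.05705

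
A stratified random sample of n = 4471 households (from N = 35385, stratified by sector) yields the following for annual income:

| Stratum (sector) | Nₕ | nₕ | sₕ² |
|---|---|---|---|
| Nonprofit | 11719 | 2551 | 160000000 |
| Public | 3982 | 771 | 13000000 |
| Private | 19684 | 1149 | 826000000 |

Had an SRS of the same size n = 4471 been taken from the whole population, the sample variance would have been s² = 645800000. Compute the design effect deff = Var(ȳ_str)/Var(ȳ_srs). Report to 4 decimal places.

Var(ȳ_str) = Σ Wₕ²(1−fₕ)sₕ²/nₕ with Wₕ = Nₕ/35385:
  Nonprofit: (11719/35385)²·(1−2551/11719)·160000000/2551 = 5381.9082
  Public: (3982/35385)²·(1−771/3982)·13000000/771 = 172.18374
  Private: (19684/35385)²·(1−1149/19684)·826000000/1149 = 209472.77
  → Var(ȳ_str) = 215026.86.
Var(ȳ_srs) = (1 − 4471/35385)·645800000/4471 = 126191.29.
deff = 215026.86 / 126191.29 = 1.7040.

1.7040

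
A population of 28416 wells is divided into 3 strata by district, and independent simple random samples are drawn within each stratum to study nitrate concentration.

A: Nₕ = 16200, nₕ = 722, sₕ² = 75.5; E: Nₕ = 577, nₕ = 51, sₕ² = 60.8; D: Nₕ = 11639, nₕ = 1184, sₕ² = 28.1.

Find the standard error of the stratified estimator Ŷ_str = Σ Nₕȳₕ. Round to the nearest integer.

Var(Ŷ_str) = Σₕ Nₕ²(1 − fₕ)sₕ²/nₕ.
A: 16200²·(1 − 722/16200)·75.5/722 = 2.6220418 × 10^7.
E: 577²·(1 − 51/577)·60.8/51 = 361821.99.
D: 11639²·(1 − 1184/11639)·28.1/1184 = 2.8879809 × 10^6.
Sum = 2.9470221 × 10^7.
SE = √(2.9470221 × 10^7) = 5429.

5429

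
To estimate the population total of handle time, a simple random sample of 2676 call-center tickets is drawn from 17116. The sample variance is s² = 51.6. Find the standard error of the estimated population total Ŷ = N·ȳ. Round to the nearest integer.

Var(Ŷ) = N²·Var(ȳ) = N²·(1 − n/N)·s²/n.
f = 2676/17116 = 0.15634494; Var(ȳ) = 0.84365506·51.6/2676 = 0.016267788.
Var(Ŷ) = 17116² · 0.016267788 = 4.7657698 × 10^6.
SE(Ŷ) = √(4.7657698 × 10^6) = 2183.

2183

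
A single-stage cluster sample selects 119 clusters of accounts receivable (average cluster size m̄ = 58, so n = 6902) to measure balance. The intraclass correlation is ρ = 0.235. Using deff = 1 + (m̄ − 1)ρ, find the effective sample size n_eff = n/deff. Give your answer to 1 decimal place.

deff = 1 + (58 − 1)·0.235 = 1 + 13.395 = 14.395.
n_eff = 6902 / 14.395 = 479.5.

479.5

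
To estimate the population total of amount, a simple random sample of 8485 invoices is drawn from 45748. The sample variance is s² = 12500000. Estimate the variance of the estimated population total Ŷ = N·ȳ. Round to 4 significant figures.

Var(Ŷ) = N²·Var(ȳ) = N²·(1 − n/N)·s²/n.
f = 8485/45748 = 0.18547259; Var(ȳ) = 0.81452741·12500000/8485 = 1199.952.
Var(Ŷ) = 45748² · 1199.952 = 2.5113549 × 10^12.

2.511 × 10^12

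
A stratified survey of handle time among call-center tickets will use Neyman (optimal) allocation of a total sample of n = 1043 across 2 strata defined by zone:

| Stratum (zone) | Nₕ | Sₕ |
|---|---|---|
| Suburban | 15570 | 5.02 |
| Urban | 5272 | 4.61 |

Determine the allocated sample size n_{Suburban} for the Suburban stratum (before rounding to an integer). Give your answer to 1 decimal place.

795.6

Neyman allocation: nₕ = n·NₕSₕ / Σⱼ NⱼSⱼ.
Σ NⱼSⱼ = 15570·5.02 + 5272·4.61 = 102465.32.
n_{Suburban} = 1043·15570·5.02 / 102465.32 = 795.6.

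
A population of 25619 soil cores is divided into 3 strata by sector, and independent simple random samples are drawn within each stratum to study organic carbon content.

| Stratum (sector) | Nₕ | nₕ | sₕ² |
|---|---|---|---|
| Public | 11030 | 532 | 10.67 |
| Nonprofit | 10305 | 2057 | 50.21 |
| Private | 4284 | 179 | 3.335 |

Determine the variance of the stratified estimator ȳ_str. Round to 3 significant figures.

Var(ȳ_str) = Σₕ Wₕ²(1 − fₕ)sₕ²/nₕ with Wₕ = Nₕ/N, N = 25619.
Public: Wₕ = 0.43053983; term = 0.43053983²·(1 − 0.04823209)·10.67/532 = 0.0035384293.
Nonprofit: Wₕ = 0.40224052; term = 0.40224052²·(1 − 0.19961184)·50.21/2057 = 0.0031610272.
Private: Wₕ = 0.16721964; term = 0.16721964²·(1 − 0.04178338)·3.335/179 = 4.9920748 × 10^-4.
Sum = 0.007198664.

0.00720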